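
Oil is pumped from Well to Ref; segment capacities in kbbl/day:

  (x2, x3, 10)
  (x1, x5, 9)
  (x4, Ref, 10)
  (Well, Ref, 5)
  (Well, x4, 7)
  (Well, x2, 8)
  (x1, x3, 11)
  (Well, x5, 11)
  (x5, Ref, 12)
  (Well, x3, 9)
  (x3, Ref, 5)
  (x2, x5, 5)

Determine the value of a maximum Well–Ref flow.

Augment Well→Ref: bottleneck 5, flow now 5.
Augment Well→x3→Ref: bottleneck 5, flow now 10.
Augment Well→x4→Ref: bottleneck 7, flow now 17.
Augment Well→x5→Ref: bottleneck 11, flow now 28.
Augment Well→x2→x5→Ref: bottleneck 1, flow now 29.
No augmenting path remains; maximum flow = 29.
In the residual graph, reachable from Well: {Well, x2, x3, x5}.
Min-cut edges: Well→x4 (7), Well→Ref (5), x3→Ref (5), x5→Ref (12); capacity 7 + 5 + 5 + 12 = 29.
This cut is saturated, so no flow can exceed 29.

29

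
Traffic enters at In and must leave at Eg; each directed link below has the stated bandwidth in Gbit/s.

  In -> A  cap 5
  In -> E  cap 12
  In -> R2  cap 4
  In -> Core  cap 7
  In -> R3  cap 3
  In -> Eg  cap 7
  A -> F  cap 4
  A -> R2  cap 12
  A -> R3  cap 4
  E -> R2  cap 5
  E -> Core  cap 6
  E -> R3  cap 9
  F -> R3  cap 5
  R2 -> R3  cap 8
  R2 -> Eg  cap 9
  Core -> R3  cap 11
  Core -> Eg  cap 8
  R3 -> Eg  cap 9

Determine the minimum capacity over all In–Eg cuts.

33

Augment In→Eg: bottleneck 7, flow now 7.
Augment In→R2→Eg: bottleneck 4, flow now 11.
Augment In→Core→Eg: bottleneck 7, flow now 18.
Augment In→R3→Eg: bottleneck 3, flow now 21.
Augment In→A→R2→Eg: bottleneck 5, flow now 26.
Augment In→E→Core→Eg: bottleneck 1, flow now 27.
Augment In→E→R3→Eg: bottleneck 6, flow now 33.
No augmenting path remains; maximum flow = 33.
By max-flow min-cut, the minimum cut capacity equals the max flow.
In the residual graph, reachable from In: {In, A, E, F, R2, Core, R3}.
Min-cut edges: In→Eg (7), R2→Eg (9), Core→Eg (8), R3→Eg (9); capacity 7 + 9 + 8 + 9 = 33.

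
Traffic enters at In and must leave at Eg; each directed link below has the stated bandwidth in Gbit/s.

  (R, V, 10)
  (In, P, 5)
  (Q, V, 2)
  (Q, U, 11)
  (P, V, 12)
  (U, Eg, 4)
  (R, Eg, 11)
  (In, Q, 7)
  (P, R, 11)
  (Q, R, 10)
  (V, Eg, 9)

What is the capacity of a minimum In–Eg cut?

Augment In→P→R→Eg: bottleneck 5, flow now 5.
Augment In→Q→R→Eg: bottleneck 6, flow now 11.
Augment In→Q→U→Eg: bottleneck 1, flow now 12.
No augmenting path remains; maximum flow = 12.
By max-flow min-cut, the minimum cut capacity equals the max flow.
In the residual graph, reachable from In: {In}.
Min-cut edges: In→P (5), In→Q (7); capacity 5 + 7 = 12.

12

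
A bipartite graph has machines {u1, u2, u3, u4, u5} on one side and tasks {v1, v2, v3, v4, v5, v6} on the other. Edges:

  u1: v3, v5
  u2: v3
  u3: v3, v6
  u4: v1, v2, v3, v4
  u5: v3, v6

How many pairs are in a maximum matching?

Unit-capacity flow: source→left, listed edges, right→sink; max matching = max flow.
Augmenting path u1→v3 (+1); matched 1.
Augmenting path u3→v6 (+1); matched 2.
Augmenting path u4→v1 (+1); matched 3.
Augmenting path u2→v3→u1→v5 (+1); matched 4.
No augmenting path remains; maximum matching = 4.
König certificate: {u1, u4, v3, v6} is a vertex cover of size 4 (every listed pair touches it), so no matching can be larger.

4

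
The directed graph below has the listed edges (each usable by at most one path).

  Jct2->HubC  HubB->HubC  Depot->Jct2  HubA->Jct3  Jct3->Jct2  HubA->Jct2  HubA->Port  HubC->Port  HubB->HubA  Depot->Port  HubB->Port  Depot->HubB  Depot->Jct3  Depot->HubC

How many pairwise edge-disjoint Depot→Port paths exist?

3

Assign every edge capacity 1; by Menger, the answer equals the max flow.
Path Depot→Port (+1); total 1.
Path Depot→HubB→Port (+1); total 2.
Path Depot→HubC→Port (+1); total 3.
No residual Depot→Port path; max flow = 3.
Certifying cut of size 3: {Depot→HubB, Depot→Port, HubC→Port}.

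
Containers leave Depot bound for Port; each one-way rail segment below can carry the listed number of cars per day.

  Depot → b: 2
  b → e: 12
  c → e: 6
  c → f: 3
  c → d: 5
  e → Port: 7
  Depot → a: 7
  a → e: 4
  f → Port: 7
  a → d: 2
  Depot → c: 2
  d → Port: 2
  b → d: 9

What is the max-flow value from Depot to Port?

Augment Depot→a→d→Port: bottleneck 2, flow now 2.
Augment Depot→a→e→Port: bottleneck 4, flow now 6.
Augment Depot→b→e→Port: bottleneck 2, flow now 8.
Augment Depot→c→e→Port: bottleneck 1, flow now 9.
Augment Depot→c→f→Port: bottleneck 1, flow now 10.
No augmenting path remains; maximum flow = 10.
In the residual graph, reachable from Depot: {Depot, a}.
Min-cut edges: Depot→b (2), Depot→c (2), a→d (2), a→e (4); capacity 2 + 2 + 2 + 4 = 10.
This cut is saturated, so no flow can exceed 10.

10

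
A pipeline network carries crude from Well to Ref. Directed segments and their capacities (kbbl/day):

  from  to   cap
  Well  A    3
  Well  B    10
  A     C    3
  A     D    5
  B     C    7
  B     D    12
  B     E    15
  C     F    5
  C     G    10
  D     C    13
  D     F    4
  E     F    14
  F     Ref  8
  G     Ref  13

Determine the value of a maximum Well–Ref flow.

Augment Well→A→C→F→Ref: bottleneck 3, flow now 3.
Augment Well→B→C→F→Ref: bottleneck 2, flow now 5.
Augment Well→B→C→G→Ref: bottleneck 5, flow now 10.
Augment Well→B→D→F→Ref: bottleneck 3, flow now 13.
No augmenting path remains; maximum flow = 13.
In the residual graph, reachable from Well: {Well}.
Min-cut edges: Well→A (3), Well→B (10); capacity 3 + 10 = 13.
This cut is saturated, so no flow can exceed 13.

13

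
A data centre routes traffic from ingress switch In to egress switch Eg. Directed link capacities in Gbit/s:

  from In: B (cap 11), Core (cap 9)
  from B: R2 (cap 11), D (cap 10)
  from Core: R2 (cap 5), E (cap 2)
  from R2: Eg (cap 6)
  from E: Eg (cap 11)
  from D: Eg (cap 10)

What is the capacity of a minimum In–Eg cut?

18

Augment In→B→R2→Eg: bottleneck 6, flow now 6.
Augment In→B→D→Eg: bottleneck 5, flow now 11.
Augment In→Core→E→Eg: bottleneck 2, flow now 13.
Augment In→Core→R2→B→D→Eg: bottleneck 5, flow now 18. (uses reverse residual edge)
No augmenting path remains; maximum flow = 18.
By max-flow min-cut, the minimum cut capacity equals the max flow.
In the residual graph, reachable from In: {In, Core}.
Min-cut edges: In→B (11), Core→R2 (5), Core→E (2); capacity 11 + 5 + 2 = 18.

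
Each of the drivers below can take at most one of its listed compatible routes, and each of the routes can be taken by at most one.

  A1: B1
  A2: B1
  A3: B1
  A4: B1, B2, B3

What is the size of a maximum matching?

Unit-capacity flow: source→left, listed edges, right→sink; max matching = max flow.
Augmenting path A1→B1 (+1); matched 1.
Augmenting path A4→B2 (+1); matched 2.
No augmenting path remains; maximum matching = 2.
König certificate: {A4, B1} is a vertex cover of size 2 (every listed pair touches it), so no matching can be larger.

2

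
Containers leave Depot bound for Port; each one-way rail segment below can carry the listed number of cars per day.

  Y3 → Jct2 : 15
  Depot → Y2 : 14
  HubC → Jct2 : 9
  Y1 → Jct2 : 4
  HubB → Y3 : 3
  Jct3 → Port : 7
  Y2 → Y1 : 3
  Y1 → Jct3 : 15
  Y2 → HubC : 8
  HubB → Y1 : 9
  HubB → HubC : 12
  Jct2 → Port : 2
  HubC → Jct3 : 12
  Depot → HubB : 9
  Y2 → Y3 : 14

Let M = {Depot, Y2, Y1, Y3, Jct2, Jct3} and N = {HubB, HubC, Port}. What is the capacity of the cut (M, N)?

Edges leaving {Depot, Y2, Y1, Y3, Jct2, Jct3}: Depot→HubB (9), Y2→HubC (8), Jct2→Port (2), Jct3→Port (7).
Cut capacity = 9 + 8 + 2 + 7 = 26.

26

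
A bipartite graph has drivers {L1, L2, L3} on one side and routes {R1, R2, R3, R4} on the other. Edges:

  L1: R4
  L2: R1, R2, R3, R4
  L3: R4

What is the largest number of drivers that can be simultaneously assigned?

Unit-capacity flow: source→left, listed edges, right→sink; max matching = max flow.
Augmenting path L1→R4 (+1); matched 1.
Augmenting path L2→R1 (+1); matched 2.
No augmenting path remains; maximum matching = 2.
König certificate: {L2, R4} is a vertex cover of size 2 (every listed pair touches it), so no matching can be larger.

2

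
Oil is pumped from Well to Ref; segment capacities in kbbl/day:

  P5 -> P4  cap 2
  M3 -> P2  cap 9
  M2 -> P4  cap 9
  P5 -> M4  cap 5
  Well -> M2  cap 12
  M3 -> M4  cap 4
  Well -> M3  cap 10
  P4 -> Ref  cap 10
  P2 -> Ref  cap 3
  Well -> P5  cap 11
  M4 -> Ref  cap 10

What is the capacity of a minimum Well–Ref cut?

22

Augment Well→P5→P4→Ref: bottleneck 2, flow now 2.
Augment Well→P5→M4→Ref: bottleneck 5, flow now 7.
Augment Well→M3→M4→Ref: bottleneck 4, flow now 11.
Augment Well→M3→P2→Ref: bottleneck 3, flow now 14.
Augment Well→M2→P4→Ref: bottleneck 8, flow now 22.
No augmenting path remains; maximum flow = 22.
By max-flow min-cut, the minimum cut capacity equals the max flow.
In the residual graph, reachable from Well: {Well, P5, M3, M2, P4, P2}.
Min-cut edges: P5→M4 (5), M3→M4 (4), P4→Ref (10), P2→Ref (3); capacity 5 + 4 + 10 + 3 = 22.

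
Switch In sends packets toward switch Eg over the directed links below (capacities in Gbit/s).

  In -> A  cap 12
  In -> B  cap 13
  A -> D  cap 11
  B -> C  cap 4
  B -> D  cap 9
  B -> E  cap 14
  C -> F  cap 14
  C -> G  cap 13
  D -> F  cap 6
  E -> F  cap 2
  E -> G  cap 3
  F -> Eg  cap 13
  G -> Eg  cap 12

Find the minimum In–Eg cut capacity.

Augment In→A→D→F→Eg: bottleneck 6, flow now 6.
Augment In→B→C→F→Eg: bottleneck 4, flow now 10.
Augment In→B→E→F→Eg: bottleneck 2, flow now 12.
Augment In→B→E→G→Eg: bottleneck 3, flow now 15.
No augmenting path remains; maximum flow = 15.
By max-flow min-cut, the minimum cut capacity equals the max flow.
In the residual graph, reachable from In: {In, A, B, D, E}.
Min-cut edges: B→C (4), D→F (6), E→F (2), E→G (3); capacity 4 + 6 + 2 + 3 = 15.

15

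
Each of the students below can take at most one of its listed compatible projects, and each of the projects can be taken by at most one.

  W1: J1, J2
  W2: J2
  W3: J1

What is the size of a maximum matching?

2

Unit-capacity flow: source→left, listed edges, right→sink; max matching = max flow.
Augmenting path W1→J1 (+1); matched 1.
Augmenting path W2→J2 (+1); matched 2.
No augmenting path remains; maximum matching = 2.
König certificate: {J1, J2} is a vertex cover of size 2 (every listed pair touches it), so no matching can be larger.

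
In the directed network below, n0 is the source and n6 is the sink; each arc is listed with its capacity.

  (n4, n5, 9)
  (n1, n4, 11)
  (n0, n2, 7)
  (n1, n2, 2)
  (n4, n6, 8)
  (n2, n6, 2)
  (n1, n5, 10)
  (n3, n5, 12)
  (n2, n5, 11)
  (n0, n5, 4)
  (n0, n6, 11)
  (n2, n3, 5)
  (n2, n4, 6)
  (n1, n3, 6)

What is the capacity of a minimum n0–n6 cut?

18

Augment n0→n6: bottleneck 11, flow now 11.
Augment n0→n2→n6: bottleneck 2, flow now 13.
Augment n0→n2→n4→n6: bottleneck 5, flow now 18.
No augmenting path remains; maximum flow = 18.
By max-flow min-cut, the minimum cut capacity equals the max flow.
In the residual graph, reachable from n0: {n0, n5}.
Min-cut edges: n0→n2 (7), n0→n6 (11); capacity 7 + 11 = 18.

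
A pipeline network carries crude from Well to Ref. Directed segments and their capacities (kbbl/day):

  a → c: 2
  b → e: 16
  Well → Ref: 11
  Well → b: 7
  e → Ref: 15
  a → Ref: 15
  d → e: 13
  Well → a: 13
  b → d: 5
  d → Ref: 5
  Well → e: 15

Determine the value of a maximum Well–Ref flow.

Augment Well→Ref: bottleneck 11, flow now 11.
Augment Well→a→Ref: bottleneck 13, flow now 24.
Augment Well→e→Ref: bottleneck 15, flow now 39.
Augment Well→b→d→Ref: bottleneck 5, flow now 44.
No augmenting path remains; maximum flow = 44.
In the residual graph, reachable from Well: {Well, b, e}.
Min-cut edges: Well→a (13), Well→Ref (11), b→d (5), e→Ref (15); capacity 13 + 11 + 5 + 15 = 44.
This cut is saturated, so no flow can exceed 44.

44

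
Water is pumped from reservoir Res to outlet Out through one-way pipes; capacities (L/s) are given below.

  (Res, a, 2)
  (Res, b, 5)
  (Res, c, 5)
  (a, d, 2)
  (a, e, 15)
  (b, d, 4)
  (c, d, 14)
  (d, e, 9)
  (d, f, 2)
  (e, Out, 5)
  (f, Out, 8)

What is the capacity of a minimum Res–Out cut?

Augment Res→a→e→Out: bottleneck 2, flow now 2.
Augment Res→b→d→e→Out: bottleneck 3, flow now 5.
Augment Res→b→d→f→Out: bottleneck 1, flow now 6.
Augment Res→c→d→f→Out: bottleneck 1, flow now 7.
No augmenting path remains; maximum flow = 7.
By max-flow min-cut, the minimum cut capacity equals the max flow.
In the residual graph, reachable from Res: {Res, a, b, c, d, e}.
Min-cut edges: d→f (2), e→Out (5); capacity 2 + 5 = 7.

7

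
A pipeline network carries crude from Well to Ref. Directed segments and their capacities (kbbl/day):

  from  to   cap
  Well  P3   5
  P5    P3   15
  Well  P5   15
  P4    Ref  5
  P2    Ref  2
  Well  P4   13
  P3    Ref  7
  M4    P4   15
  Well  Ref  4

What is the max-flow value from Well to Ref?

Augment Well→Ref: bottleneck 4, flow now 4.
Augment Well→P4→Ref: bottleneck 5, flow now 9.
Augment Well→P3→Ref: bottleneck 5, flow now 14.
Augment Well→P5→P3→Ref: bottleneck 2, flow now 16.
No augmenting path remains; maximum flow = 16.
In the residual graph, reachable from Well: {Well, P4, P5, P3}.
Min-cut edges: Well→Ref (4), P4→Ref (5), P3→Ref (7); capacity 4 + 5 + 7 = 16.
This cut is saturated, so no flow can exceed 16.

16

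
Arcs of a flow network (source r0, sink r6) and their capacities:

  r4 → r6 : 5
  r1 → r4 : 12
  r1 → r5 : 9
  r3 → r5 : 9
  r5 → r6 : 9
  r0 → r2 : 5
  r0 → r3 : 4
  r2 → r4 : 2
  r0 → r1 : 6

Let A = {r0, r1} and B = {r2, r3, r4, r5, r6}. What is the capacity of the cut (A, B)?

30

Edges leaving {r0, r1}: r0→r2 (5), r0→r3 (4), r1→r4 (12), r1→r5 (9).
Cut capacity = 5 + 4 + 12 + 9 = 30.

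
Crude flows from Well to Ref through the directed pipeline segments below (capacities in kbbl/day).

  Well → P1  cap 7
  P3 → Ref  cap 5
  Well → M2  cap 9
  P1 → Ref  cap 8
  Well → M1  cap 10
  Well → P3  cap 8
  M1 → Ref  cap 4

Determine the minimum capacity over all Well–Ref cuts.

Augment Well→M1→Ref: bottleneck 4, flow now 4.
Augment Well→P1→Ref: bottleneck 7, flow now 11.
Augment Well→P3→Ref: bottleneck 5, flow now 16.
No augmenting path remains; maximum flow = 16.
By max-flow min-cut, the minimum cut capacity equals the max flow.
In the residual graph, reachable from Well: {Well, M1, M2, P3}.
Min-cut edges: Well→P1 (7), M1→Ref (4), P3→Ref (5); capacity 7 + 4 + 5 = 16.

16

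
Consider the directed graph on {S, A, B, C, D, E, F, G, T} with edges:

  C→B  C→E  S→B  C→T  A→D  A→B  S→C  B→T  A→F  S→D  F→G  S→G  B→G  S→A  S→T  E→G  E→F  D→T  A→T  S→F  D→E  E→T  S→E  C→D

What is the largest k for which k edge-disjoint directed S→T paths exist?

Assign every edge capacity 1; by Menger, the answer equals the max flow.
Path S→T (+1); total 1.
Path S→A→T (+1); total 2.
Path S→B→T (+1); total 3.
Path S→C→T (+1); total 4.
Path S→D→T (+1); total 5.
Path S→E→T (+1); total 6.
No residual S→T path; max flow = 6.
Certifying cut of size 6: {S→A, S→B, S→C, S→D, S→E, S→T}.

6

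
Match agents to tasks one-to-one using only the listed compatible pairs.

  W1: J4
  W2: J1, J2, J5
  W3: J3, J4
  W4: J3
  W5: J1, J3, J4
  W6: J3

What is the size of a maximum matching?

4

Unit-capacity flow: source→left, listed edges, right→sink; max matching = max flow.
Augmenting path W1→J4 (+1); matched 1.
Augmenting path W2→J1 (+1); matched 2.
Augmenting path W3→J3 (+1); matched 3.
Augmenting path W5→J1→W2→J2 (+1); matched 4.
No augmenting path remains; maximum matching = 4.
König certificate: {W2, W5, J3, J4} is a vertex cover of size 4 (every listed pair touches it), so no matching can be larger.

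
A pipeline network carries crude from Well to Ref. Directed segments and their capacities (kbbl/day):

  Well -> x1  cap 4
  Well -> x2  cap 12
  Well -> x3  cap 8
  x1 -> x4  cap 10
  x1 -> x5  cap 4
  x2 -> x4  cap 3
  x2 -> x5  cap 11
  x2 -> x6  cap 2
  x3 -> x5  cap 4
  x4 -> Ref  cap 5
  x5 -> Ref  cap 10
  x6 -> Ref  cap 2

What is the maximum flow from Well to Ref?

17

Augment Well→x1→x4→Ref: bottleneck 4, flow now 4.
Augment Well→x2→x4→Ref: bottleneck 1, flow now 5.
Augment Well→x2→x5→Ref: bottleneck 10, flow now 15.
Augment Well→x2→x6→Ref: bottleneck 1, flow now 16.
Augment Well→x3→x5→x2→x6→Ref: bottleneck 1, flow now 17. (uses reverse residual edge)
No augmenting path remains; maximum flow = 17.
In the residual graph, reachable from Well: {Well, x1, x2, x3, x4, x5}.
Min-cut edges: x2→x6 (2), x4→Ref (5), x5→Ref (10); capacity 2 + 5 + 10 = 17.
This cut is saturated, so no flow can exceed 17.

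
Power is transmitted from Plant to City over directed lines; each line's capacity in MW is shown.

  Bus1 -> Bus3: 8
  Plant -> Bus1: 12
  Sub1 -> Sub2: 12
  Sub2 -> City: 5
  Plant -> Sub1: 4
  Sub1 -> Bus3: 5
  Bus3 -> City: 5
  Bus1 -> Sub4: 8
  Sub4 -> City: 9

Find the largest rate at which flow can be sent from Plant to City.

Augment Plant→Sub1→Bus3→City: bottleneck 4, flow now 4.
Augment Plant→Bus1→Bus3→City: bottleneck 1, flow now 5.
Augment Plant→Bus1→Sub4→City: bottleneck 8, flow now 13.
Augment Plant→Bus1→Bus3→Sub1→Sub2→City: bottleneck 3, flow now 16. (uses reverse residual edge)
No augmenting path remains; maximum flow = 16.
In the residual graph, reachable from Plant: {Plant}.
Min-cut edges: Plant→Sub1 (4), Plant→Bus1 (12); capacity 4 + 12 = 16.
This cut is saturated, so no flow can exceed 16.

16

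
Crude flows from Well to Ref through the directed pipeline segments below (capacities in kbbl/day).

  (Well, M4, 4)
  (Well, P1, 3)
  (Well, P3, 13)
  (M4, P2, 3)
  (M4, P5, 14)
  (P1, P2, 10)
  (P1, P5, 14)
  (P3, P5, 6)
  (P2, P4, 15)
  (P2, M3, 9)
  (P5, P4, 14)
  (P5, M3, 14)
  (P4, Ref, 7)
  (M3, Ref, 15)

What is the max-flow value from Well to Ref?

Augment Well→M4→P2→P4→Ref: bottleneck 3, flow now 3.
Augment Well→M4→P5→P4→Ref: bottleneck 1, flow now 4.
Augment Well→P1→P2→P4→Ref: bottleneck 3, flow now 7.
Augment Well→P3→P5→M3→Ref: bottleneck 6, flow now 13.
No augmenting path remains; maximum flow = 13.
In the residual graph, reachable from Well: {Well, P3}.
Min-cut edges: Well→M4 (4), Well→P1 (3), P3→P5 (6); capacity 4 + 3 + 6 = 13.
This cut is saturated, so no flow can exceed 13.

13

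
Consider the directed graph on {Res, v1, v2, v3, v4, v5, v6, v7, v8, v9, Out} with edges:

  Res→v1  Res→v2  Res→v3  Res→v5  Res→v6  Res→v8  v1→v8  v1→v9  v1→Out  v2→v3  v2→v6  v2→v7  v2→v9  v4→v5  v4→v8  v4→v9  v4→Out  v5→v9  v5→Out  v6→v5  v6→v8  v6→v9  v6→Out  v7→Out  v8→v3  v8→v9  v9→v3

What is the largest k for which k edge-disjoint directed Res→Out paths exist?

4

Assign every edge capacity 1; by Menger, the answer equals the max flow.
Path Res→v1→Out (+1); total 1.
Path Res→v5→Out (+1); total 2.
Path Res→v6→Out (+1); total 3.
Path Res→v2→v7→Out (+1); total 4.
No residual Res→Out path; max flow = 4.
Certifying cut of size 4: {Res→v1, Res→v2, Res→v5, Res→v6}.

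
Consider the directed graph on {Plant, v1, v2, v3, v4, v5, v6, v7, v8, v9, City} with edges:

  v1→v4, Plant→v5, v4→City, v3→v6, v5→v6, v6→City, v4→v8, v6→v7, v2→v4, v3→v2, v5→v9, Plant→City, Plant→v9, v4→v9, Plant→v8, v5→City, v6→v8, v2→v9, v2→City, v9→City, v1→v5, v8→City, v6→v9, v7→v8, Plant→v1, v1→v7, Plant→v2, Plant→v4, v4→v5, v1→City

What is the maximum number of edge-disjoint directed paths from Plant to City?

7

Assign every edge capacity 1; by Menger, the answer equals the max flow.
Path Plant→City (+1); total 1.
Path Plant→v1→City (+1); total 2.
Path Plant→v2→City (+1); total 3.
Path Plant→v4→City (+1); total 4.
Path Plant→v5→City (+1); total 5.
Path Plant→v8→City (+1); total 6.
Path Plant→v9→City (+1); total 7.
No residual Plant→City path; max flow = 7.
Certifying cut of size 7: {Plant→City, Plant→v1, Plant→v2, Plant→v4, Plant→v5, Plant→v8, Plant→v9}.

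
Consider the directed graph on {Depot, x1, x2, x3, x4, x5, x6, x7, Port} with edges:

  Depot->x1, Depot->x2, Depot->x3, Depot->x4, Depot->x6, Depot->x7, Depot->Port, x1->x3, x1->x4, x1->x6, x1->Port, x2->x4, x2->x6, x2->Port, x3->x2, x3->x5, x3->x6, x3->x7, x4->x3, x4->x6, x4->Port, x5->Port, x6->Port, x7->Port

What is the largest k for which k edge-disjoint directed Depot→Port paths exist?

7

Assign every edge capacity 1; by Menger, the answer equals the max flow.
Path Depot→Port (+1); total 1.
Path Depot→x1→Port (+1); total 2.
Path Depot→x2→Port (+1); total 3.
Path Depot→x4→Port (+1); total 4.
Path Depot→x6→Port (+1); total 5.
Path Depot→x7→Port (+1); total 6.
Path Depot→x3→x5→Port (+1); total 7.
No residual Depot→Port path; max flow = 7.
Certifying cut of size 7: {Depot→Port, Depot→x1, Depot→x2, Depot→x3, Depot→x4, Depot→x6, Depot→x7}.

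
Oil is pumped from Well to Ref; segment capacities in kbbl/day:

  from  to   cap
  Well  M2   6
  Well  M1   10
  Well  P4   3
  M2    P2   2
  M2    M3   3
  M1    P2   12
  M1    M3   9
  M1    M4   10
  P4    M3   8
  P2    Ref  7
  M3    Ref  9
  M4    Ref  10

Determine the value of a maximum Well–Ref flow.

18

Augment Well→M2→P2→Ref: bottleneck 2, flow now 2.
Augment Well→M2→M3→Ref: bottleneck 3, flow now 5.
Augment Well→M1→P2→Ref: bottleneck 5, flow now 10.
Augment Well→M1→M3→Ref: bottleneck 5, flow now 15.
Augment Well→P4→M3→Ref: bottleneck 1, flow now 16.
Augment Well→P4→M3→M1→M4→Ref: bottleneck 2, flow now 18. (uses reverse residual edge)
No augmenting path remains; maximum flow = 18.
In the residual graph, reachable from Well: {Well, M2}.
Min-cut edges: Well→M1 (10), Well→P4 (3), M2→P2 (2), M2→M3 (3); capacity 10 + 3 + 2 + 3 = 18.
This cut is saturated, so no flow can exceed 18.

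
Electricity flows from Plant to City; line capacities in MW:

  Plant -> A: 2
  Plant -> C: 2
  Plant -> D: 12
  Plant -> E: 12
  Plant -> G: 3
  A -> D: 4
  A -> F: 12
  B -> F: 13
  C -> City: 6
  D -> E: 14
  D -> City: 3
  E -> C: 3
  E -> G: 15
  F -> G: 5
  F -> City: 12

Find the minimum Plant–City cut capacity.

Augment Plant→C→City: bottleneck 2, flow now 2.
Augment Plant→D→City: bottleneck 3, flow now 5.
Augment Plant→A→F→City: bottleneck 2, flow now 7.
Augment Plant→E→C→City: bottleneck 3, flow now 10.
No augmenting path remains; maximum flow = 10.
By max-flow min-cut, the minimum cut capacity equals the max flow.
In the residual graph, reachable from Plant: {Plant, D, E, G}.
Min-cut edges: Plant→A (2), Plant→C (2), D→City (3), E→C (3); capacity 2 + 2 + 3 + 3 = 10.

10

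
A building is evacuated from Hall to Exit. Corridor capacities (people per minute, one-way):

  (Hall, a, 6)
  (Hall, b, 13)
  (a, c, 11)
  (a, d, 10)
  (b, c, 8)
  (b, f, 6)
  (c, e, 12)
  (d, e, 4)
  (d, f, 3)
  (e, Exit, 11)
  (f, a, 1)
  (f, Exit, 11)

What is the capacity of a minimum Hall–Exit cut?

Augment Hall→b→f→Exit: bottleneck 6, flow now 6.
Augment Hall→a→c→e→Exit: bottleneck 6, flow now 12.
Augment Hall→b→c→e→Exit: bottleneck 5, flow now 17.
Augment Hall→b→c→a→d→f→Exit: bottleneck 2, flow now 19. (uses reverse residual edge)
No augmenting path remains; maximum flow = 19.
By max-flow min-cut, the minimum cut capacity equals the max flow.
In the residual graph, reachable from Hall: {Hall}.
Min-cut edges: Hall→a (6), Hall→b (13); capacity 6 + 13 = 19.

19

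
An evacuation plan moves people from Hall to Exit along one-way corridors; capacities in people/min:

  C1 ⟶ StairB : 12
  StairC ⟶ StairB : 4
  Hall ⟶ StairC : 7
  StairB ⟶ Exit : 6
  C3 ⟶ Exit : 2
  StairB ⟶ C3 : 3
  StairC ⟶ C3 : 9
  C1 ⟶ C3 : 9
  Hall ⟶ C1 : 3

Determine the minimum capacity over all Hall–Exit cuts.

Augment Hall→C1→StairB→Exit: bottleneck 3, flow now 3.
Augment Hall→StairC→StairB→Exit: bottleneck 3, flow now 6.
Augment Hall→StairC→C3→Exit: bottleneck 2, flow now 8.
No augmenting path remains; maximum flow = 8.
By max-flow min-cut, the minimum cut capacity equals the max flow.
In the residual graph, reachable from Hall: {Hall, C1, StairC, StairB, C3}.
Min-cut edges: StairB→Exit (6), C3→Exit (2); capacity 6 + 2 = 8.

8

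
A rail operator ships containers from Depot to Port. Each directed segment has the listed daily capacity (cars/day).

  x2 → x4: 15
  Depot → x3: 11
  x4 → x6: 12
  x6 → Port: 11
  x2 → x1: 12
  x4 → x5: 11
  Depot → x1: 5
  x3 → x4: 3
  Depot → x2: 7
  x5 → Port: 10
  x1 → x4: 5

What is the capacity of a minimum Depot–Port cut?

Augment Depot→x1→x4→x5→Port: bottleneck 5, flow now 5.
Augment Depot→x2→x4→x5→Port: bottleneck 5, flow now 10.
Augment Depot→x2→x4→x6→Port: bottleneck 2, flow now 12.
Augment Depot→x3→x4→x6→Port: bottleneck 3, flow now 15.
No augmenting path remains; maximum flow = 15.
By max-flow min-cut, the minimum cut capacity equals the max flow.
In the residual graph, reachable from Depot: {Depot, x3}.
Min-cut edges: Depot→x1 (5), Depot→x2 (7), x3→x4 (3); capacity 5 + 7 + 3 = 15.

15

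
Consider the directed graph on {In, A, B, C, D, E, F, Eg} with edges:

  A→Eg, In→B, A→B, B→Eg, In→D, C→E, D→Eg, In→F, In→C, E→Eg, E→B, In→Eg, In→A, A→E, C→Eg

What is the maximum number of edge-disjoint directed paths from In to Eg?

Assign every edge capacity 1; by Menger, the answer equals the max flow.
Path In→Eg (+1); total 1.
Path In→A→Eg (+1); total 2.
Path In→B→Eg (+1); total 3.
Path In→C→Eg (+1); total 4.
Path In→D→Eg (+1); total 5.
No residual In→Eg path; max flow = 5.
Certifying cut of size 5: {In→A, In→B, In→C, In→D, In→Eg}.

5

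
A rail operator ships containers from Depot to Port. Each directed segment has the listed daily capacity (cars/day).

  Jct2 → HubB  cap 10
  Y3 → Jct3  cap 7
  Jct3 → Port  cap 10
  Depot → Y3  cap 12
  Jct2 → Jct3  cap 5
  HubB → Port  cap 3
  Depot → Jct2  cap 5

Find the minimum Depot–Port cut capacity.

Augment Depot→Y3→Jct3→Port: bottleneck 7, flow now 7.
Augment Depot→Jct2→HubB→Port: bottleneck 3, flow now 10.
Augment Depot→Jct2→Jct3→Port: bottleneck 2, flow now 12.
No augmenting path remains; maximum flow = 12.
By max-flow min-cut, the minimum cut capacity equals the max flow.
In the residual graph, reachable from Depot: {Depot, Y3}.
Min-cut edges: Depot→Jct2 (5), Y3→Jct3 (7); capacity 5 + 7 = 12.

12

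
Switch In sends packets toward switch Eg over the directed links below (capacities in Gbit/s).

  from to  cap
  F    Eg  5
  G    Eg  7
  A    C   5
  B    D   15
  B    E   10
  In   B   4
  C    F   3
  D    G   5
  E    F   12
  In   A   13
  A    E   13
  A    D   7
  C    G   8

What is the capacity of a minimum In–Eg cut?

Augment In→A→C→F→Eg: bottleneck 3, flow now 3.
Augment In→A→C→G→Eg: bottleneck 2, flow now 5.
Augment In→A→D→G→Eg: bottleneck 5, flow now 10.
Augment In→A→E→F→Eg: bottleneck 2, flow now 12.
No augmenting path remains; maximum flow = 12.
By max-flow min-cut, the minimum cut capacity equals the max flow.
In the residual graph, reachable from In: {In, A, B, C, D, E, F, G}.
Min-cut edges: F→Eg (5), G→Eg (7); capacity 5 + 7 = 12.

12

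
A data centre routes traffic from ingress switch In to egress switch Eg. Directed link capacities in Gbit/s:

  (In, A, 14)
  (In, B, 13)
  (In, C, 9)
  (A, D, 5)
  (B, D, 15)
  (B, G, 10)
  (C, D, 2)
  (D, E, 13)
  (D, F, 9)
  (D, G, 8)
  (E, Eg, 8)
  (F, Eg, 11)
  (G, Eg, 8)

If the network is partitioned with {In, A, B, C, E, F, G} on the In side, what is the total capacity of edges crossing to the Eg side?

49

Edges leaving {In, A, B, C, E, F, G}: A→D (5), B→D (15), C→D (2), E→Eg (8), F→Eg (11), G→Eg (8).
Cut capacity = 5 + 15 + 2 + 8 + 11 + 8 = 49.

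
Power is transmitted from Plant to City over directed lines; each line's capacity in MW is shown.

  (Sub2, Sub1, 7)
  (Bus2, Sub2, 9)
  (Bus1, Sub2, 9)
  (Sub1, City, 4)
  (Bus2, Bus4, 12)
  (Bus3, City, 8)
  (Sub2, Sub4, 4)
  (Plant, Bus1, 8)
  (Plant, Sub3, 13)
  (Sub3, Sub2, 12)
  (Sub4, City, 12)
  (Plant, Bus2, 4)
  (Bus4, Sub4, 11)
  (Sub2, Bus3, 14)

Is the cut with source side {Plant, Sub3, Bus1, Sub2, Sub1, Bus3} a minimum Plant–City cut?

Given cut capacity: 4 + 4 + 4 + 8 = 20.
Augment Plant→Bus2→Bus4→Sub4→City: bottleneck 4, flow now 4.
Augment Plant→Sub3→Sub2→Sub4→City: bottleneck 4, flow now 8.
Augment Plant→Sub3→Sub2→Sub1→City: bottleneck 4, flow now 12.
Augment Plant→Sub3→Sub2→Bus3→City: bottleneck 4, flow now 16.
Augment Plant→Bus1→Sub2→Bus3→City: bottleneck 4, flow now 20.
No augmenting path remains; maximum flow = 20.
Cut capacity 20 equals the max flow, so it is a minimum cut.

Yes — it is a minimum cut (capacity 20).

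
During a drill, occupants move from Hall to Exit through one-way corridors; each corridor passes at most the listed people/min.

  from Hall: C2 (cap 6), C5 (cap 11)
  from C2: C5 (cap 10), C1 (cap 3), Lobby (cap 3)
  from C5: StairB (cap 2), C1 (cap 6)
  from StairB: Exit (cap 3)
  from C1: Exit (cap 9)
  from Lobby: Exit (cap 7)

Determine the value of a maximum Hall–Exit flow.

Augment Hall→C2→C1→Exit: bottleneck 3, flow now 3.
Augment Hall→C2→Lobby→Exit: bottleneck 3, flow now 6.
Augment Hall→C5→StairB→Exit: bottleneck 2, flow now 8.
Augment Hall→C5→C1→Exit: bottleneck 6, flow now 14.
No augmenting path remains; maximum flow = 14.
In the residual graph, reachable from Hall: {Hall, C5}.
Min-cut edges: Hall→C2 (6), C5→StairB (2), C5→C1 (6); capacity 6 + 2 + 6 = 14.
This cut is saturated, so no flow can exceed 14.

14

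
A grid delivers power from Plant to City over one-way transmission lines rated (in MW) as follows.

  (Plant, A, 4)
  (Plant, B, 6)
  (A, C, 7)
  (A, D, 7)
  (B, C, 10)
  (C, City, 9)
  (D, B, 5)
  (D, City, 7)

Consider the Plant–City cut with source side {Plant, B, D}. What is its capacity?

Edges leaving {Plant, B, D}: Plant→A (4), B→C (10), D→City (7).
Cut capacity = 4 + 10 + 7 = 21.

21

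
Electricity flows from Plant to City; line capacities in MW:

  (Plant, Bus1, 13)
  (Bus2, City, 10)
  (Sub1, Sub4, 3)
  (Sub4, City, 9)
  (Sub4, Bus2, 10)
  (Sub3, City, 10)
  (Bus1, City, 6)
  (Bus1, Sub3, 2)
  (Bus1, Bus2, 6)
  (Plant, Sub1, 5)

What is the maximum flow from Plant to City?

Augment Plant→Bus1→City: bottleneck 6, flow now 6.
Augment Plant→Bus1→Sub3→City: bottleneck 2, flow now 8.
Augment Plant→Bus1→Bus2→City: bottleneck 5, flow now 13.
Augment Plant→Sub1→Sub4→City: bottleneck 3, flow now 16.
No augmenting path remains; maximum flow = 16.
In the residual graph, reachable from Plant: {Plant, Sub1}.
Min-cut edges: Plant→Bus1 (13), Sub1→Sub4 (3); capacity 13 + 3 = 16.
This cut is saturated, so no flow can exceed 16.

16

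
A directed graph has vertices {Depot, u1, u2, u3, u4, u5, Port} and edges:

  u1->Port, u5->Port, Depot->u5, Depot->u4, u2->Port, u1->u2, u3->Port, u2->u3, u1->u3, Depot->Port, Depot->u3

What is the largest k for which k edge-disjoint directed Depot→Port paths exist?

Assign every edge capacity 1; by Menger, the answer equals the max flow.
Path Depot→Port (+1); total 1.
Path Depot→u3→Port (+1); total 2.
Path Depot→u5→Port (+1); total 3.
No residual Depot→Port path; max flow = 3.
Certifying cut of size 3: {Depot→Port, Depot→u3, Depot→u5}.

3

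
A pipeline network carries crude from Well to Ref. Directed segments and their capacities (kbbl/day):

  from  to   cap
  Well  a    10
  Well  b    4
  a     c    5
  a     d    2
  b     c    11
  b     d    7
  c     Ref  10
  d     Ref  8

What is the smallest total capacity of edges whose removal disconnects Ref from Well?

11

Augment Well→a→c→Ref: bottleneck 5, flow now 5.
Augment Well→a→d→Ref: bottleneck 2, flow now 7.
Augment Well→b→c→Ref: bottleneck 4, flow now 11.
No augmenting path remains; maximum flow = 11.
By max-flow min-cut, the minimum cut capacity equals the max flow.
In the residual graph, reachable from Well: {Well, a}.
Min-cut edges: Well→b (4), a→c (5), a→d (2); capacity 4 + 5 + 2 = 11.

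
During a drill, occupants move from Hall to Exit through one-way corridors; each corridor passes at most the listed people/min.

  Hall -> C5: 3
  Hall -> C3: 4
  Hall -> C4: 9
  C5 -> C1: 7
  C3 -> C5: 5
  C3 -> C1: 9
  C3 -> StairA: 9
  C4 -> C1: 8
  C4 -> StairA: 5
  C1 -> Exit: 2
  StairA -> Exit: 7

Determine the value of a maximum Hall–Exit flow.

9

Augment Hall→C5→C1→Exit: bottleneck 2, flow now 2.
Augment Hall→C3→StairA→Exit: bottleneck 4, flow now 6.
Augment Hall→C4→StairA→Exit: bottleneck 3, flow now 9.
No augmenting path remains; maximum flow = 9.
In the residual graph, reachable from Hall: {Hall, C5, C3, C4, C1, StairA}.
Min-cut edges: C1→Exit (2), StairA→Exit (7); capacity 2 + 7 = 9.
This cut is saturated, so no flow can exceed 9.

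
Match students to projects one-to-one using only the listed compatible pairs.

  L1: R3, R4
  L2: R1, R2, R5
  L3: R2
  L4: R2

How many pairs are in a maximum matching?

3

Unit-capacity flow: source→left, listed edges, right→sink; max matching = max flow.
Augmenting path L1→R3 (+1); matched 1.
Augmenting path L2→R1 (+1); matched 2.
Augmenting path L3→R2 (+1); matched 3.
No augmenting path remains; maximum matching = 3.
König certificate: {L1, L2, R2} is a vertex cover of size 3 (every listed pair touches it), so no matching can be larger.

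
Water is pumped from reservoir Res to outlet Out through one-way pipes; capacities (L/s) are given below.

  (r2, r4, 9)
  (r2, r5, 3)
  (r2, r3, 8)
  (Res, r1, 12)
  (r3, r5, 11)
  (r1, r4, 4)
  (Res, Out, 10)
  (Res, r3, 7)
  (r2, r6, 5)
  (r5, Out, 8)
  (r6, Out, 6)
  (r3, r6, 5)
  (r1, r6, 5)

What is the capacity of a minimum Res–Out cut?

22

Augment Res→Out: bottleneck 10, flow now 10.
Augment Res→r1→r6→Out: bottleneck 5, flow now 15.
Augment Res→r3→r5→Out: bottleneck 7, flow now 22.
No augmenting path remains; maximum flow = 22.
By max-flow min-cut, the minimum cut capacity equals the max flow.
In the residual graph, reachable from Res: {Res, r1, r4}.
Min-cut edges: Res→r3 (7), Res→Out (10), r1→r6 (5); capacity 7 + 10 + 5 = 22.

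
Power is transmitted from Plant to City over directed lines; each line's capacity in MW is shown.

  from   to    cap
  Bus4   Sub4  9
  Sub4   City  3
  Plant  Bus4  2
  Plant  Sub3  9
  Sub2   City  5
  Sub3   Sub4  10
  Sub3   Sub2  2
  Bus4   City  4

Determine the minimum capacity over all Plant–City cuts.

7

Augment Plant→Bus4→City: bottleneck 2, flow now 2.
Augment Plant→Sub3→Sub2→City: bottleneck 2, flow now 4.
Augment Plant→Sub3→Sub4→City: bottleneck 3, flow now 7.
No augmenting path remains; maximum flow = 7.
By max-flow min-cut, the minimum cut capacity equals the max flow.
In the residual graph, reachable from Plant: {Plant, Sub3, Sub4}.
Min-cut edges: Plant→Bus4 (2), Sub3→Sub2 (2), Sub4→City (3); capacity 2 + 2 + 3 = 7.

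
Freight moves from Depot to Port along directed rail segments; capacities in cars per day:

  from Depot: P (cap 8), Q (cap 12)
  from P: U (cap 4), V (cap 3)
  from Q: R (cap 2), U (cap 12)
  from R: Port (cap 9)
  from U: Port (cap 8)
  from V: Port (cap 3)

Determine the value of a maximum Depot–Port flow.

Augment Depot→P→U→Port: bottleneck 4, flow now 4.
Augment Depot→P→V→Port: bottleneck 3, flow now 7.
Augment Depot→Q→R→Port: bottleneck 2, flow now 9.
Augment Depot→Q→U→Port: bottleneck 4, flow now 13.
No augmenting path remains; maximum flow = 13.
In the residual graph, reachable from Depot: {Depot, P, Q, U}.
Min-cut edges: P→V (3), Q→R (2), U→Port (8); capacity 3 + 2 + 8 = 13.
This cut is saturated, so no flow can exceed 13.

13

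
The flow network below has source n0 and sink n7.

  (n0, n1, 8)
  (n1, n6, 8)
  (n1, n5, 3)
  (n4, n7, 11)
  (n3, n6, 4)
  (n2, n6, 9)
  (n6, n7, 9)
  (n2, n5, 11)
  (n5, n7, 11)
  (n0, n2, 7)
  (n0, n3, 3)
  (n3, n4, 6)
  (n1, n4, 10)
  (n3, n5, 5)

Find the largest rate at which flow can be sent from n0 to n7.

Augment n0→n1→n4→n7: bottleneck 8, flow now 8.
Augment n0→n2→n5→n7: bottleneck 7, flow now 15.
Augment n0→n3→n4→n7: bottleneck 3, flow now 18.
No augmenting path remains; maximum flow = 18.
In the residual graph, reachable from n0: {n0}.
Min-cut edges: n0→n1 (8), n0→n2 (7), n0→n3 (3); capacity 8 + 7 + 3 = 18.
This cut is saturated, so no flow can exceed 18.

18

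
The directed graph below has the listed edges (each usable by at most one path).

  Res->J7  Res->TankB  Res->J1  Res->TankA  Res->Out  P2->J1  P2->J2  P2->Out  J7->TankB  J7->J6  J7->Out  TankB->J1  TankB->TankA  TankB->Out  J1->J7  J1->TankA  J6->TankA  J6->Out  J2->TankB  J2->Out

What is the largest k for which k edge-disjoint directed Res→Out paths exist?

Assign every edge capacity 1; by Menger, the answer equals the max flow.
Path Res→Out (+1); total 1.
Path Res→J7→Out (+1); total 2.
Path Res→TankB→Out (+1); total 3.
Path Res→J1→J7→J6→Out (+1); total 4.
No residual Res→Out path; max flow = 4.
Certifying cut of size 4: {Res→J1, Res→J7, Res→Out, Res→TankB}.

4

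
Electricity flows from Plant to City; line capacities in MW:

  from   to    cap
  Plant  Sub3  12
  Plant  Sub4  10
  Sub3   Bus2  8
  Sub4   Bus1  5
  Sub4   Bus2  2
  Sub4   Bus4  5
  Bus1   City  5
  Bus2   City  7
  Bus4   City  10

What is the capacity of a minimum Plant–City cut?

17

Augment Plant→Sub3→Bus2→City: bottleneck 7, flow now 7.
Augment Plant→Sub4→Bus1→City: bottleneck 5, flow now 12.
Augment Plant→Sub4→Bus4→City: bottleneck 5, flow now 17.
No augmenting path remains; maximum flow = 17.
By max-flow min-cut, the minimum cut capacity equals the max flow.
In the residual graph, reachable from Plant: {Plant, Sub3, Bus2}.
Min-cut edges: Plant→Sub4 (10), Bus2→City (7); capacity 10 + 7 = 17.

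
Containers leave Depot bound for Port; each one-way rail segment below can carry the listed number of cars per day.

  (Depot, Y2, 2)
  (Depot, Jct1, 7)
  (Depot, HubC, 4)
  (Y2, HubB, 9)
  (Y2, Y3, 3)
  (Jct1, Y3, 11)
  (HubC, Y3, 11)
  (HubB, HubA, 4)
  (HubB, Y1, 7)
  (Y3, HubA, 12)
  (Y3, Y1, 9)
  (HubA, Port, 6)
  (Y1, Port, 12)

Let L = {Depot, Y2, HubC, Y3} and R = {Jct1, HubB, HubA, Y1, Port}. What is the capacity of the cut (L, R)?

Edges leaving {Depot, Y2, HubC, Y3}: Depot→Jct1 (7), Y2→HubB (9), Y3→HubA (12), Y3→Y1 (9).
Cut capacity = 7 + 9 + 12 + 9 = 37.

37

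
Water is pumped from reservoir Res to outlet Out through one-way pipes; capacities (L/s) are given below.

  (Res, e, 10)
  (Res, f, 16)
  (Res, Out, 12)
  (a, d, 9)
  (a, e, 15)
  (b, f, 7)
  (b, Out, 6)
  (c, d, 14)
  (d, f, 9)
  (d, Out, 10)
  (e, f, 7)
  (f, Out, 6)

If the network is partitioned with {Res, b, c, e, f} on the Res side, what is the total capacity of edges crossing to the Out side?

Edges leaving {Res, b, c, e, f}: Res→Out (12), b→Out (6), c→d (14), f→Out (6).
Cut capacity = 12 + 6 + 14 + 6 = 38.

38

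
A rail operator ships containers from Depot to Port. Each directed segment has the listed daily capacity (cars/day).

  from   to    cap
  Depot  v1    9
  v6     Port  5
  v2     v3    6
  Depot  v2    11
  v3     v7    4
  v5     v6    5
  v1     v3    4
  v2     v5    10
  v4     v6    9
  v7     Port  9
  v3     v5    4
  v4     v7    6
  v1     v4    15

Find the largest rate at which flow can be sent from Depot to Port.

14

Augment Depot→v1→v3→v7→Port: bottleneck 4, flow now 4.
Augment Depot→v1→v4→v6→Port: bottleneck 5, flow now 9.
Augment Depot→v2→v3→v1→v4→v7→Port: bottleneck 4, flow now 13. (uses reverse residual edge)
Augment Depot→v2→v5→v6→v4→v7→Port: bottleneck 1, flow now 14. (uses reverse residual edge)
No augmenting path remains; maximum flow = 14.
In the residual graph, reachable from Depot: {Depot, v1, v2, v3, v4, v5, v6, v7}.
Min-cut edges: v6→Port (5), v7→Port (9); capacity 5 + 9 = 14.
This cut is saturated, so no flow can exceed 14.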